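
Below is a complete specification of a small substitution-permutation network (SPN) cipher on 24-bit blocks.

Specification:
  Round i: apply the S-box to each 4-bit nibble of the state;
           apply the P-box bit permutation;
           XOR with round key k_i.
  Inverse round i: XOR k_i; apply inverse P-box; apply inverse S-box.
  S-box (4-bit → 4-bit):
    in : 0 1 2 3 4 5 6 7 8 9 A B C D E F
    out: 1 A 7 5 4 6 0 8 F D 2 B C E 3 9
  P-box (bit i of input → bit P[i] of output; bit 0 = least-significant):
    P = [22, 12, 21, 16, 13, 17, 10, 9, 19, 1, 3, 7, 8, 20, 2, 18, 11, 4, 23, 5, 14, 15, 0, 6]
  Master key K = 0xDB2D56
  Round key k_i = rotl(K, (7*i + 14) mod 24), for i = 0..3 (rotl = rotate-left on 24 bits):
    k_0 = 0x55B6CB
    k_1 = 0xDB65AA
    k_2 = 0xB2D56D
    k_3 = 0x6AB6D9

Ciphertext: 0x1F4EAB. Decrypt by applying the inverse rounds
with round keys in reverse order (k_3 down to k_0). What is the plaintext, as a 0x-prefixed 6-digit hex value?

0x4447BE

s_0 = ciphertext = 0x1F4EAB
s_1 = InvRound(s_0, k_3) = 0xBB1A08
s_2 = InvRound(s_1, k_2) = 0x8F30C7
s_3 = InvRound(s_2, k_1) = 0x97844E
s_4 = InvRound(s_3, k_0) = 0x4447BE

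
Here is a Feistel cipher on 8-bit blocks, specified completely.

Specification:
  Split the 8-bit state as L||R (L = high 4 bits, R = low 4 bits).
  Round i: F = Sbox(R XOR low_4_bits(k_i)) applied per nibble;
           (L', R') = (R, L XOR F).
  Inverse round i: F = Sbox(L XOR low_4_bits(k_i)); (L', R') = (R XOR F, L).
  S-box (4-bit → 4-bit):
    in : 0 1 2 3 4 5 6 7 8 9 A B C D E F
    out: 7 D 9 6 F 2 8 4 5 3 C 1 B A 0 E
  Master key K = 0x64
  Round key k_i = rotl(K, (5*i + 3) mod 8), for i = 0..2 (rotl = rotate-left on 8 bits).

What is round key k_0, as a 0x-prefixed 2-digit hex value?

0x23

K = 0x64
k_0 = rotl(K, (5*0+3) mod 8) = rotl(K, 3) = 0x23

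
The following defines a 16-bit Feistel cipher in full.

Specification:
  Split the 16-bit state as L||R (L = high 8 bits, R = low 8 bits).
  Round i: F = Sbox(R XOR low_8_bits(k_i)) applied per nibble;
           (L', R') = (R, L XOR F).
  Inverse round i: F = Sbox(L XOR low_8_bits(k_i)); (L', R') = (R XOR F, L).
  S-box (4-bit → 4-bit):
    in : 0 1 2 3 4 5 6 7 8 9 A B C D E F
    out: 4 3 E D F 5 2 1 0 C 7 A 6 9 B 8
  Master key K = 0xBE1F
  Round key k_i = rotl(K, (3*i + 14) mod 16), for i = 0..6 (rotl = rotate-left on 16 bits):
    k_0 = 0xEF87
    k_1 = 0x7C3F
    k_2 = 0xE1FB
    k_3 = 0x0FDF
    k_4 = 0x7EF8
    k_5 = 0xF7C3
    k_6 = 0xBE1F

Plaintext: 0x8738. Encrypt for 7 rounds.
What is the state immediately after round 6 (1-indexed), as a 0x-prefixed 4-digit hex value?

s_0 = plaintext = 0x8738
s_1 = Round(s_0, k_0) = 0x382F
s_2 = Round(s_1, k_1) = 0x2F0C
s_3 = Round(s_2, k_2) = 0x0CAE
s_4 = Round(s_3, k_3) = 0xAE1F
s_5 = Round(s_4, k_4) = 0x1F1F
s_6 = Round(s_5, k_5) = 0x1F89
s_7 = Round(s_6, k_6) = 0x89DD

0x1F89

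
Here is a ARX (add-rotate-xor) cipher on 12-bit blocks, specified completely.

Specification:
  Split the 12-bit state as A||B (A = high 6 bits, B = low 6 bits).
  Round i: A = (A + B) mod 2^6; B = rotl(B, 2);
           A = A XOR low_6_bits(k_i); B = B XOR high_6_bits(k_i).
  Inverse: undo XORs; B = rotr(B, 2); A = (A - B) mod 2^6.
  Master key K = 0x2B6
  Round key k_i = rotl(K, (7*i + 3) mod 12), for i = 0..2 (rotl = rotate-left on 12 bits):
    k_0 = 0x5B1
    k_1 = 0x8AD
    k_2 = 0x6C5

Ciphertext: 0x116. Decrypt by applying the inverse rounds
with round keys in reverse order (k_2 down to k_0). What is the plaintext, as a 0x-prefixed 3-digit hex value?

0xD22

s_0 = ciphertext = 0x116
s_1 = InvRound(s_0, k_2) = 0xB93
s_2 = InvRound(s_1, k_1) = 0x9DC
s_3 = InvRound(s_2, k_0) = 0xD22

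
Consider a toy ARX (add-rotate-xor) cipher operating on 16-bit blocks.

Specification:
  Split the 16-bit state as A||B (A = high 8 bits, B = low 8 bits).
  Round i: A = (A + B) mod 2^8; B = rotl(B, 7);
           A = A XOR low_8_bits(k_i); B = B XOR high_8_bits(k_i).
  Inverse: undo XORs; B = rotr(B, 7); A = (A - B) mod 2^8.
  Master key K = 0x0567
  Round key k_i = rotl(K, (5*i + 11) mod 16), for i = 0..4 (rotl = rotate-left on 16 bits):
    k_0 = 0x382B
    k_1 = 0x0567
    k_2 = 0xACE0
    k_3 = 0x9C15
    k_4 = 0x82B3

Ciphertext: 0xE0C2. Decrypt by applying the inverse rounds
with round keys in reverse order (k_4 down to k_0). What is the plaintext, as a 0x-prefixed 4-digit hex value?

0x21C0

s_0 = ciphertext = 0xE0C2
s_1 = InvRound(s_0, k_4) = 0xD380
s_2 = InvRound(s_1, k_3) = 0x8E38
s_3 = InvRound(s_2, k_2) = 0x4529
s_4 = InvRound(s_3, k_1) = 0xCA58
s_5 = InvRound(s_4, k_0) = 0x21C0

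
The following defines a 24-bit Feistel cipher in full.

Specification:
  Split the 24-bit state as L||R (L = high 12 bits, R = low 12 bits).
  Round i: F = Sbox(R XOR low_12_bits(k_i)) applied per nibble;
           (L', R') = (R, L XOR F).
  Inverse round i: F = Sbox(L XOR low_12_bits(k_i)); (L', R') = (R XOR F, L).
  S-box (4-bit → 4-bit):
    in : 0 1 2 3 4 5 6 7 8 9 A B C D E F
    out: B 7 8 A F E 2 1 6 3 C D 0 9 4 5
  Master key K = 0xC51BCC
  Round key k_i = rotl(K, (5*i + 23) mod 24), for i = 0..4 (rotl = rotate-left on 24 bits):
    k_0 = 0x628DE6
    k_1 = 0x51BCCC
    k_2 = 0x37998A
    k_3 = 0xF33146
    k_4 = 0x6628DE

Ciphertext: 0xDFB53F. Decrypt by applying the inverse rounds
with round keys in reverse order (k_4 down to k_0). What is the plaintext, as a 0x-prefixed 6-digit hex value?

0x04E6F8

s_0 = ciphertext = 0xDFB53F
s_1 = InvRound(s_0, k_4) = 0xBB1DFB
s_2 = InvRound(s_1, k_3) = 0x1AABB1
s_3 = InvRound(s_2, k_2) = 0xD3A1AA
s_4 = InvRound(s_3, k_1) = 0x6F8D3A
s_5 = InvRound(s_4, k_0) = 0x04E6F8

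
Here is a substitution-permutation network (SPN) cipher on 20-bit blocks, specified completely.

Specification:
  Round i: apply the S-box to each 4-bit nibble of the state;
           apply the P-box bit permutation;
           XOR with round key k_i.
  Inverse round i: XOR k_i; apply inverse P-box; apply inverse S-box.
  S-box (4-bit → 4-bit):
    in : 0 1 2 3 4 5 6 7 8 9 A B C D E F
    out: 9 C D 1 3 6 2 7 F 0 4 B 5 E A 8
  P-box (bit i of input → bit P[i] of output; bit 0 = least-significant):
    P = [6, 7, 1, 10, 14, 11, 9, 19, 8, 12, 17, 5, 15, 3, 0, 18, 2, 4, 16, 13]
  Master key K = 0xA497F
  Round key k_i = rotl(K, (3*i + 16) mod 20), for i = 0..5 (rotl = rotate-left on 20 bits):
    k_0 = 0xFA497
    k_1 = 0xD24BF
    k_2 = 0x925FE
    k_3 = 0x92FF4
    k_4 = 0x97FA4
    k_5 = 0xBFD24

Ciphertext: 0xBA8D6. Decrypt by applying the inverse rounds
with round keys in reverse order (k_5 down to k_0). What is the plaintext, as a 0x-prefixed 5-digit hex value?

s_0 = ciphertext = 0xBA8D6
s_1 = InvRound(s_0, k_5) = 0x69B38
s_2 = InvRound(s_1, k_4) = 0x8BA0E
s_3 = InvRound(s_2, k_3) = 0x54B98
s_4 = InvRound(s_3, k_2) = 0x0FF82
s_5 = InvRound(s_4, k_1) = 0x78B89
s_6 = InvRound(s_5, k_0) = 0xB63D1

0xB63D1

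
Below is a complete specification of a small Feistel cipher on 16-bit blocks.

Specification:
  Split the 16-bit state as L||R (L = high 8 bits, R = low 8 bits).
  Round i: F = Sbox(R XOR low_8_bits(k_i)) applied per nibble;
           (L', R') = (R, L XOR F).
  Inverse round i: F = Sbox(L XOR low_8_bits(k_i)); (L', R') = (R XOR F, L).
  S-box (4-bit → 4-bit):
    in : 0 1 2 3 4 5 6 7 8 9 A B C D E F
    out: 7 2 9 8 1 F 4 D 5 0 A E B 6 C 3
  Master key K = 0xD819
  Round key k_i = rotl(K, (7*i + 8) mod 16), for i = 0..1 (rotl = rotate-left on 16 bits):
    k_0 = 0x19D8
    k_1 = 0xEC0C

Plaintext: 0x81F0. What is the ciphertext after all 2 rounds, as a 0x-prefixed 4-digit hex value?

s_0 = plaintext = 0x81F0
s_1 = Round(s_0, k_0) = 0xF014
s_2 = Round(s_1, k_1) = 0x14D5

0x14D5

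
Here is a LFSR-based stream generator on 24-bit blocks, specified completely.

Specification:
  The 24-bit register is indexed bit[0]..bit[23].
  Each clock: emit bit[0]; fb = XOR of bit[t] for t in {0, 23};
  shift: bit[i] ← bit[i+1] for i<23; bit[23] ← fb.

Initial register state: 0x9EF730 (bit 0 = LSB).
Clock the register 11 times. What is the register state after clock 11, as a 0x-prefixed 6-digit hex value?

0x5DF3DE

reg_0 = 0x9EF730
clock 1: out=0, reg = 0xCF7B98
clock 2: out=0, reg = 0xE7BDCC
clock 3: out=0, reg = 0xF3DEE6
clock 4: out=0, reg = 0xF9EF73
clock 5: out=1, reg = 0x7CF7B9
clock 6: out=1, reg = 0xBE7BDC
clock 7: out=0, reg = 0xDF3DEE
clock 8: out=0, reg = 0xEF9EF7
clock 9: out=1, reg = 0x77CF7B
clock 10: out=1, reg = 0xBBE7BD
clock 11: out=1, reg = 0x5DF3DE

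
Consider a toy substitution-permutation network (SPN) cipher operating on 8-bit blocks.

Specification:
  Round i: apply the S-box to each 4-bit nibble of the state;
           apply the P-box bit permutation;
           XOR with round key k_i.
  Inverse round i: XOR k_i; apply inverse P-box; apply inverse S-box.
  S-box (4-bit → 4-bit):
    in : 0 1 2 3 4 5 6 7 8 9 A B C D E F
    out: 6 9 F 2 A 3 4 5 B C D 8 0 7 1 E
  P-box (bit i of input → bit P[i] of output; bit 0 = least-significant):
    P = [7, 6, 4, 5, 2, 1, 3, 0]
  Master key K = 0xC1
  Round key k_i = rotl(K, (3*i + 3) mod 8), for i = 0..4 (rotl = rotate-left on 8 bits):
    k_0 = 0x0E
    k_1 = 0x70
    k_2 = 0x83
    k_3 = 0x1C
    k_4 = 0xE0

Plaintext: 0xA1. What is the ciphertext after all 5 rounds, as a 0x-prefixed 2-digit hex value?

s_0 = plaintext = 0xA1
s_1 = Round(s_0, k_0) = 0xA3
s_2 = Round(s_1, k_1) = 0x3D
s_3 = Round(s_2, k_2) = 0x51
s_4 = Round(s_3, k_3) = 0xBA
s_5 = Round(s_4, k_4) = 0x51

0x51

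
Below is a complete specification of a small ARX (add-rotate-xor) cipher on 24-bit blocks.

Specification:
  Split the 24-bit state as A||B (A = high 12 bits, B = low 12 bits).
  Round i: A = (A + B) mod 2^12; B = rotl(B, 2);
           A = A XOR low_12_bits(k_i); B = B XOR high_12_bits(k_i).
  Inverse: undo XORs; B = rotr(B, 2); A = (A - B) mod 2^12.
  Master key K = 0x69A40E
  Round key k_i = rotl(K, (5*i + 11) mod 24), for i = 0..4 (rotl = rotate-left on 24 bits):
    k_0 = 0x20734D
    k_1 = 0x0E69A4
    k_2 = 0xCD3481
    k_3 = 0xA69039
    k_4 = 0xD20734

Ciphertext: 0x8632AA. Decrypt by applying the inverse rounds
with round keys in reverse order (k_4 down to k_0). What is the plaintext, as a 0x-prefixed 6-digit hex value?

0x6576CD

s_0 = ciphertext = 0x8632AA
s_1 = InvRound(s_0, k_4) = 0x375BE2
s_2 = InvRound(s_1, k_3) = 0x6EAC62
s_3 = InvRound(s_2, k_2) = 0xE3F42C
s_4 = InvRound(s_3, k_1) = 0xE69932
s_5 = InvRound(s_4, k_0) = 0x6576CD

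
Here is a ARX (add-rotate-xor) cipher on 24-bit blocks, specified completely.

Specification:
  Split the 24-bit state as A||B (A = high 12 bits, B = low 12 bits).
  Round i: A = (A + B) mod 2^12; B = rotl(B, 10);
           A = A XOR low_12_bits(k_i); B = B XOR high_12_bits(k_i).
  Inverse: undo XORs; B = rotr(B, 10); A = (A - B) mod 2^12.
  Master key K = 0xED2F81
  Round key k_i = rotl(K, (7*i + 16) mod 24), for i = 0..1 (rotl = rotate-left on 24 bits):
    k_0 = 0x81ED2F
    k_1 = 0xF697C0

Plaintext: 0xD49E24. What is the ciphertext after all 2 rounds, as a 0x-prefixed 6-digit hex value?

0x61918C

s_0 = plaintext = 0xD49E24
s_1 = Round(s_0, k_0) = 0x642B97
s_2 = Round(s_1, k_1) = 0x61918C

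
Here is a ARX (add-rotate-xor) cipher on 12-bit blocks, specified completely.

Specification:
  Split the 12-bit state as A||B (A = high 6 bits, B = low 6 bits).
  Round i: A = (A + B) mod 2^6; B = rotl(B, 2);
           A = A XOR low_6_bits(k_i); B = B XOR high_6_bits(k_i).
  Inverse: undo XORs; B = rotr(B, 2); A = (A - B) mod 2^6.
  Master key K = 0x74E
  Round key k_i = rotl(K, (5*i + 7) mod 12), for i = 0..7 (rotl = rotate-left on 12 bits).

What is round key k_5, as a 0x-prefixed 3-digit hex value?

K = 0x74E
k_0 = rotl(K, (5*0+7) mod 12) = rotl(K, 7) = 0x73A
k_1 = rotl(K, (5*1+7) mod 12) = rotl(K, 0) = 0x74E
k_2 = rotl(K, (5*2+7) mod 12) = rotl(K, 5) = 0x9CE
k_3 = rotl(K, (5*3+7) mod 12) = rotl(K, 10) = 0x9D3
k_4 = rotl(K, (5*4+7) mod 12) = rotl(K, 3) = 0xA73
k_5 = rotl(K, (5*5+7) mod 12) = rotl(K, 8) = 0xE74

0xE74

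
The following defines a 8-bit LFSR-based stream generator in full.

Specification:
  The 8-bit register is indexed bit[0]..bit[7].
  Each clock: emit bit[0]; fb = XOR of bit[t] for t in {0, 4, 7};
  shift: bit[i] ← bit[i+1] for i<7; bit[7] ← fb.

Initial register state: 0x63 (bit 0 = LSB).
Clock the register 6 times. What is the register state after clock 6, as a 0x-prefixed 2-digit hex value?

reg_0 = 0x63
clock 1: out=1, reg = 0xB1
clock 2: out=1, reg = 0xD8
clock 3: out=0, reg = 0x6C
clock 4: out=0, reg = 0x36
clock 5: out=0, reg = 0x9B
clock 6: out=1, reg = 0xCD

0xCD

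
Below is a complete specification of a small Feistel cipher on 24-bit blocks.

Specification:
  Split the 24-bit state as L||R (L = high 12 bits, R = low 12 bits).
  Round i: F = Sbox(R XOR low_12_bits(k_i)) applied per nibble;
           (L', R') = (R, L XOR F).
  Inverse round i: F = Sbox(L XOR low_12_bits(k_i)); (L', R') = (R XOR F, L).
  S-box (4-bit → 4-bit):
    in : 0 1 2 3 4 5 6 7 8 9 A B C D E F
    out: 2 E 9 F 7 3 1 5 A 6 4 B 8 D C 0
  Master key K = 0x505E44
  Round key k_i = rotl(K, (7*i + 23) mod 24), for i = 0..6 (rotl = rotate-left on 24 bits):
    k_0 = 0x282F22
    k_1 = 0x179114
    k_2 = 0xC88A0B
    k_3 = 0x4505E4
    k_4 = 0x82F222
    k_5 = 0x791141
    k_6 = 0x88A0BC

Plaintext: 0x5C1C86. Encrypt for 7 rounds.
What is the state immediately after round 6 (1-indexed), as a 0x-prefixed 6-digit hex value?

s_0 = plaintext = 0x5C1C86
s_1 = Round(s_0, k_0) = 0xC86A86
s_2 = Round(s_1, k_1) = 0xA867EF
s_3 = Round(s_2, k_2) = 0x7EF741
s_4 = Round(s_3, k_3) = 0x741EAC
s_5 = Round(s_4, k_4) = 0xEACFED
s_6 = Round(s_5, k_5) = 0xFED2E4
s_7 = Round(s_6, k_6) = 0x2E46D7

0xFED2E4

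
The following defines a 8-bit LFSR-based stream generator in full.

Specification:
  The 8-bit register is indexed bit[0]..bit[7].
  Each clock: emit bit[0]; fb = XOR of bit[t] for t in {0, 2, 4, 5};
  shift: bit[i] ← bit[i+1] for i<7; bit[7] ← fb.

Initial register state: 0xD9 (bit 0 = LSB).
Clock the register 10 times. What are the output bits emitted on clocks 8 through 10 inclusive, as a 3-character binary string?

reg_0 = 0xD9
clock 1: out=1, reg = 0x6C
clock 2: out=0, reg = 0x36
clock 3: out=0, reg = 0x9B
clock 4: out=1, reg = 0x4D
clock 5: out=1, reg = 0x26
clock 6: out=0, reg = 0x13
clock 7: out=1, reg = 0x09
clock 8: out=1, reg = 0x84
clock 9: out=0, reg = 0xC2
clock 10: out=0, reg = 0x61

100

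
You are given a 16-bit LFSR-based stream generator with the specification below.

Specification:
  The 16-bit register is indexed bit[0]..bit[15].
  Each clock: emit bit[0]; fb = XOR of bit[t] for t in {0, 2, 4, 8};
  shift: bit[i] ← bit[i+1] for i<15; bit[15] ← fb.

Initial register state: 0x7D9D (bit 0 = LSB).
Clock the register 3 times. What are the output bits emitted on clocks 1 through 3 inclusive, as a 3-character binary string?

reg_0 = 0x7D9D
clock 1: out=1, reg = 0x3ECE
clock 2: out=0, reg = 0x9F67
clock 3: out=1, reg = 0xCFB3

101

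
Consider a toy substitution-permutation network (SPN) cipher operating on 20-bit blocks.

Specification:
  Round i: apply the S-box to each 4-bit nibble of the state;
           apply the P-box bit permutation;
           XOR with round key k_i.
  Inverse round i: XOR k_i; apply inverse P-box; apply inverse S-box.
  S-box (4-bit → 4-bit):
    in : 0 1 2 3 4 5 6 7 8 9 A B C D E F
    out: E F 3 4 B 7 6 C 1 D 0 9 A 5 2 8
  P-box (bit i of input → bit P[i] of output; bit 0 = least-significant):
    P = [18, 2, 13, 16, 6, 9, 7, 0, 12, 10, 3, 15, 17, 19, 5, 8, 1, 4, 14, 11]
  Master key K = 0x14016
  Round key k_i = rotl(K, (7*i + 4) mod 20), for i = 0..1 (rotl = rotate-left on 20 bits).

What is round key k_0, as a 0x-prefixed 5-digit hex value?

K = 0x14016
k_0 = rotl(K, (7*0+4) mod 20) = rotl(K, 4) = 0x40161

0x40161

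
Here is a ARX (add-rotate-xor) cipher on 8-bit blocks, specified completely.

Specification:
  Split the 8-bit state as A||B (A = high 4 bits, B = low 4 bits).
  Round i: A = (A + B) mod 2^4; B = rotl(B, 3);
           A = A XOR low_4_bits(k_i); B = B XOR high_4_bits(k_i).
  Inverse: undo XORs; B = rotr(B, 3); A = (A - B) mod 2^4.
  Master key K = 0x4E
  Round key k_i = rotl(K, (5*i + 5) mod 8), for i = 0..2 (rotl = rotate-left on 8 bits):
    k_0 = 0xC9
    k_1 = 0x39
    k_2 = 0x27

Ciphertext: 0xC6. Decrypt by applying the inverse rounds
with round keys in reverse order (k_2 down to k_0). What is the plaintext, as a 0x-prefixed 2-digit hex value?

0x37

s_0 = ciphertext = 0xC6
s_1 = InvRound(s_0, k_2) = 0x38
s_2 = InvRound(s_1, k_1) = 0x37
s_3 = InvRound(s_2, k_0) = 0x37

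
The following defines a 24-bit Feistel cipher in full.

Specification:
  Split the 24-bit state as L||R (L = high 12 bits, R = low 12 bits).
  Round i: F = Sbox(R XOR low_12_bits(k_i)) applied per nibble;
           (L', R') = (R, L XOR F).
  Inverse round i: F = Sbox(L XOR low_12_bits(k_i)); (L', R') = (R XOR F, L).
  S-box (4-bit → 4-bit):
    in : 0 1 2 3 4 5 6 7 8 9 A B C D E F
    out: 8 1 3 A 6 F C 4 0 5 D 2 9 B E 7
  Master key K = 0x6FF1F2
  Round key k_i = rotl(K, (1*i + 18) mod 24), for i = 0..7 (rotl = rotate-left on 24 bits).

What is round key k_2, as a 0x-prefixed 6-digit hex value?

0x26FF1F

K = 0x6FF1F2
k_0 = rotl(K, (1*0+18) mod 24) = rotl(K, 18) = 0xC9BFC7
k_1 = rotl(K, (1*1+18) mod 24) = rotl(K, 19) = 0x937F8F
k_2 = rotl(K, (1*2+18) mod 24) = rotl(K, 20) = 0x26FF1F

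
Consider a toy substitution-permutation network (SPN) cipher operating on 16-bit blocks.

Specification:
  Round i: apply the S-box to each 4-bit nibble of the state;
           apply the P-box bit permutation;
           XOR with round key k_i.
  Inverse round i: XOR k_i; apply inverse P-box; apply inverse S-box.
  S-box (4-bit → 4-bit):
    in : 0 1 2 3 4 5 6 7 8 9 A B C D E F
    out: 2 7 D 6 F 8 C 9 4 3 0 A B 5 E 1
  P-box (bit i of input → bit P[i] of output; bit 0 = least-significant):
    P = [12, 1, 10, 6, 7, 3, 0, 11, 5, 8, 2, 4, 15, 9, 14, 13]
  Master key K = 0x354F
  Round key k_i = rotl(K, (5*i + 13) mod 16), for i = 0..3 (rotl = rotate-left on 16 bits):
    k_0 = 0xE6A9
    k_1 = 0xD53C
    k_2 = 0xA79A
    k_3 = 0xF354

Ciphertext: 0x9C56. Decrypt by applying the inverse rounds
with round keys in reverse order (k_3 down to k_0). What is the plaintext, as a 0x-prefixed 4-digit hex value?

s_0 = ciphertext = 0x9C56
s_1 = InvRound(s_0, k_3) = 0xE053
s_2 = InvRound(s_1, k_2) = 0x3016
s_3 = InvRound(s_2, k_1) = 0x2903
s_4 = InvRound(s_3, k_0) = 0x19C3

0x19C3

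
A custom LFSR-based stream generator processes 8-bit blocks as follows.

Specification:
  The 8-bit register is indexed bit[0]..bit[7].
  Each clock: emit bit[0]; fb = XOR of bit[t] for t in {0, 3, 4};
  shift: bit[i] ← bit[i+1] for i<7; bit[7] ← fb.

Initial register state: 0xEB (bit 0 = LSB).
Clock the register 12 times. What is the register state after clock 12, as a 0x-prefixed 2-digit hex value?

0x07

reg_0 = 0xEB
clock 1: out=1, reg = 0x75
clock 2: out=1, reg = 0x3A
clock 3: out=0, reg = 0x1D
clock 4: out=1, reg = 0x8E
clock 5: out=0, reg = 0xC7
clock 6: out=1, reg = 0xE3
clock 7: out=1, reg = 0xF1
clock 8: out=1, reg = 0x78
clock 9: out=0, reg = 0x3C
clock 10: out=0, reg = 0x1E
clock 11: out=0, reg = 0x0F
clock 12: out=1, reg = 0x07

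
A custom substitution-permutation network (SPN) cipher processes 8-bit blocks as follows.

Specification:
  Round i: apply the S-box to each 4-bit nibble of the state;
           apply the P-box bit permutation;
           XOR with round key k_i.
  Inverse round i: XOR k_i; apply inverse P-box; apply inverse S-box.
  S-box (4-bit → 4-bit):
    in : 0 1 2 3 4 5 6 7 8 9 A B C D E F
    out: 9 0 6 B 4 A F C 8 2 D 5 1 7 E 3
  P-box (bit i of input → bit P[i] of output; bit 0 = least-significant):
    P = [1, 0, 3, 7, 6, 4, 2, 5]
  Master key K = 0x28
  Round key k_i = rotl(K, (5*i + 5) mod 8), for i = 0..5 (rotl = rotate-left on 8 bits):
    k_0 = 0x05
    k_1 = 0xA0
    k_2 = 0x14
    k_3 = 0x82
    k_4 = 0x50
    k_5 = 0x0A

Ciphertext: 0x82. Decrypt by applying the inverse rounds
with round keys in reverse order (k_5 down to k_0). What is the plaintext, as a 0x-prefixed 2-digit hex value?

0xBE

s_0 = ciphertext = 0x82
s_1 = InvRound(s_0, k_5) = 0x17
s_2 = InvRound(s_1, k_4) = 0xBF
s_3 = InvRound(s_2, k_3) = 0xE2
s_4 = InvRound(s_3, k_2) = 0x60
s_5 = InvRound(s_4, k_1) = 0xC8
s_6 = InvRound(s_5, k_0) = 0xBE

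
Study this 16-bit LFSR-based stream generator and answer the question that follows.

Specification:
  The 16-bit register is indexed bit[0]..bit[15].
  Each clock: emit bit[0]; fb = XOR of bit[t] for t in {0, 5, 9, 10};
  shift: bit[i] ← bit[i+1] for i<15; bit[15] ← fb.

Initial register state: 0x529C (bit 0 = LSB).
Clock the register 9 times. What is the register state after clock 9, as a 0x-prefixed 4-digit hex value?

0xFAA9

reg_0 = 0x529C
clock 1: out=0, reg = 0xA94E
clock 2: out=0, reg = 0x54A7
clock 3: out=1, reg = 0xAA53
clock 4: out=1, reg = 0x5529
clock 5: out=1, reg = 0xAA94
clock 6: out=0, reg = 0xD54A
clock 7: out=0, reg = 0xEAA5
clock 8: out=1, reg = 0xF552
clock 9: out=0, reg = 0xFAA9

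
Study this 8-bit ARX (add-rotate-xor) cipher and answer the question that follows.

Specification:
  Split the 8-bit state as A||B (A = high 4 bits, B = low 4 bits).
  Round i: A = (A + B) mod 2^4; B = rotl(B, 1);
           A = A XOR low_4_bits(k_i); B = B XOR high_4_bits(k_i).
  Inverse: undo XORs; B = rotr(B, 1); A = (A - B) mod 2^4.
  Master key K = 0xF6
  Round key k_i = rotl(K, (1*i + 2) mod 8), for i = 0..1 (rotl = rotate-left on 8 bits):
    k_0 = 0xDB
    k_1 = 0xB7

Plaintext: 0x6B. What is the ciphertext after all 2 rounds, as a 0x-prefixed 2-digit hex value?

s_0 = plaintext = 0x6B
s_1 = Round(s_0, k_0) = 0xAA
s_2 = Round(s_1, k_1) = 0x3E

0x3E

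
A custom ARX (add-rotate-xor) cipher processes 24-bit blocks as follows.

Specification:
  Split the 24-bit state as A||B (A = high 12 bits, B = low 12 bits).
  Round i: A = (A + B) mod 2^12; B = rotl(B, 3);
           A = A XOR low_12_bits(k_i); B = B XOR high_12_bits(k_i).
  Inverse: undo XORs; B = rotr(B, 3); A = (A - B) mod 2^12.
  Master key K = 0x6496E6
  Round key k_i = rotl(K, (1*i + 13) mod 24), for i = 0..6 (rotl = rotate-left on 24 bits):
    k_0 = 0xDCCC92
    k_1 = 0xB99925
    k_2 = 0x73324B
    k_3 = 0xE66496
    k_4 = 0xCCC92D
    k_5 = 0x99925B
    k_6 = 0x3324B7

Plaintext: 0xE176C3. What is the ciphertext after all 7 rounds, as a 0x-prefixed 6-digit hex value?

s_0 = plaintext = 0xE176C3
s_1 = Round(s_0, k_0) = 0x848BD7
s_2 = Round(s_1, k_1) = 0xD3A524
s_3 = Round(s_2, k_2) = 0x015E11
s_4 = Round(s_3, k_3) = 0xAB0EE9
s_5 = Round(s_4, k_4) = 0x0B4B83
s_6 = Round(s_5, k_5) = 0xE6C584
s_7 = Round(s_6, k_6) = 0x747F10

0x747F10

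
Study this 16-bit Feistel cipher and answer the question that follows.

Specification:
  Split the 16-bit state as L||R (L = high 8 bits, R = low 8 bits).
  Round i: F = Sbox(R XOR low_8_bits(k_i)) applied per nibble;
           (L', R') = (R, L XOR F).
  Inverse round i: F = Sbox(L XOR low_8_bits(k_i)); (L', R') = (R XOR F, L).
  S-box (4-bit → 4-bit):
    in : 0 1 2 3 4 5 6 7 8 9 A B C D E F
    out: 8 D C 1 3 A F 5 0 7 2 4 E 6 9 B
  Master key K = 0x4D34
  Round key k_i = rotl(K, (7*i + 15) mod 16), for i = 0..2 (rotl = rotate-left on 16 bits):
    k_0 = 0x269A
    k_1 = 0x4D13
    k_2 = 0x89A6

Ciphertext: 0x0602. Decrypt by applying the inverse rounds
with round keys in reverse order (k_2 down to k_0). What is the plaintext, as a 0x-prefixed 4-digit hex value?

s_0 = ciphertext = 0x0602
s_1 = InvRound(s_0, k_2) = 0x2A06
s_2 = InvRound(s_1, k_1) = 0x112A
s_3 = InvRound(s_2, k_0) = 0x2E11

0x2E11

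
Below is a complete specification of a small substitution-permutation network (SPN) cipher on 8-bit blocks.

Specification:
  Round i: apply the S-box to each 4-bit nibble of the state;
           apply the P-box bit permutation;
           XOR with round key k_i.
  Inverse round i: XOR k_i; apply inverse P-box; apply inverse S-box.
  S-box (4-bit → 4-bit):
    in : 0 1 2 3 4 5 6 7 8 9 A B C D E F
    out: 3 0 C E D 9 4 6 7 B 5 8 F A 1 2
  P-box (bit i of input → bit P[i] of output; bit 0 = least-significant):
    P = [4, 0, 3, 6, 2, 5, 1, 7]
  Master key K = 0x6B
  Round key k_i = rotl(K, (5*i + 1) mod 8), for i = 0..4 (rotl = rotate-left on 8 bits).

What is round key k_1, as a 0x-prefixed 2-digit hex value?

K = 0x6B
k_0 = rotl(K, (5*0+1) mod 8) = rotl(K, 1) = 0xD6
k_1 = rotl(K, (5*1+1) mod 8) = rotl(K, 6) = 0xDA

0xDA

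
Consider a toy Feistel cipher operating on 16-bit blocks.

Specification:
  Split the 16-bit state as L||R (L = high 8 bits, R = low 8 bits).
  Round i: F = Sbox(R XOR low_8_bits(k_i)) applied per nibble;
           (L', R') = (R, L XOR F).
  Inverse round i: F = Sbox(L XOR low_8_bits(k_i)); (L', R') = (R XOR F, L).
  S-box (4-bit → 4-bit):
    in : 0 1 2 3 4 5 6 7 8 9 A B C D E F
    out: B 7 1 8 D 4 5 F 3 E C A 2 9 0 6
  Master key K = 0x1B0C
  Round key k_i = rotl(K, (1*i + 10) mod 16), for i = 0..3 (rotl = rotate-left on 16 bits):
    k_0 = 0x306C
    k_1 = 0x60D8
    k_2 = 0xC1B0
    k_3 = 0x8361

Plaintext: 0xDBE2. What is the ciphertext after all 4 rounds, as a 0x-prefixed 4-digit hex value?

s_0 = plaintext = 0xDBE2
s_1 = Round(s_0, k_0) = 0xE2EB
s_2 = Round(s_1, k_1) = 0xEB6A
s_3 = Round(s_2, k_2) = 0x6A77
s_4 = Round(s_3, k_3) = 0x771F

0x771F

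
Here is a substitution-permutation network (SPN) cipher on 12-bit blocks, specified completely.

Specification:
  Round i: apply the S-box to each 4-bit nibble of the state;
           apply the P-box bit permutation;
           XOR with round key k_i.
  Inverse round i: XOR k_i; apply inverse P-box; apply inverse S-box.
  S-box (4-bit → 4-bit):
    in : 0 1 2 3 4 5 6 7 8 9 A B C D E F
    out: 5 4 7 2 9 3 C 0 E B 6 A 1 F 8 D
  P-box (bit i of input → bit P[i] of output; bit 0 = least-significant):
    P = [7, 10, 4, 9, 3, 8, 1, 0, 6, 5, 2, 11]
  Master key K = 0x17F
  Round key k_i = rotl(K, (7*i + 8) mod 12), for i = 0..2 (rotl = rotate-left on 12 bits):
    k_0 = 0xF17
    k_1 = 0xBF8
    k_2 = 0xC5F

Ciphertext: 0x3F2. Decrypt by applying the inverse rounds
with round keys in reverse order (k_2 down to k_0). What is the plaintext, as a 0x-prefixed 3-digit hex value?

0xB44

s_0 = ciphertext = 0x3F2
s_1 = InvRound(s_0, k_2) = 0x899
s_2 = InvRound(s_1, k_1) = 0x5BE
s_3 = InvRound(s_2, k_0) = 0xB44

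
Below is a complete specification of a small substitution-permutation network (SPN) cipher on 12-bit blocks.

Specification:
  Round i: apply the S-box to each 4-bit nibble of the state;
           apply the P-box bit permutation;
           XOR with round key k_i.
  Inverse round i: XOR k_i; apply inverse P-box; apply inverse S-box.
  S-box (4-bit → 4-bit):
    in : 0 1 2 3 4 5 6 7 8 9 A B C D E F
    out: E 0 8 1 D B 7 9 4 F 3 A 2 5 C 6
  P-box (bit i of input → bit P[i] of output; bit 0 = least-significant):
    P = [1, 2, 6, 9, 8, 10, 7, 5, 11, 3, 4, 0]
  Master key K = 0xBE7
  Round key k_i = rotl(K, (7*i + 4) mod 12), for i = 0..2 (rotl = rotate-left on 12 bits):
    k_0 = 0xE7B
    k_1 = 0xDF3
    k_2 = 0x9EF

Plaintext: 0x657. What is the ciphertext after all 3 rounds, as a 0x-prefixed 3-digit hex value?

0xCC5

s_0 = plaintext = 0x657
s_1 = Round(s_0, k_0) = 0x141
s_2 = Round(s_1, k_1) = 0xC53
s_3 = Round(s_2, k_2) = 0xCC5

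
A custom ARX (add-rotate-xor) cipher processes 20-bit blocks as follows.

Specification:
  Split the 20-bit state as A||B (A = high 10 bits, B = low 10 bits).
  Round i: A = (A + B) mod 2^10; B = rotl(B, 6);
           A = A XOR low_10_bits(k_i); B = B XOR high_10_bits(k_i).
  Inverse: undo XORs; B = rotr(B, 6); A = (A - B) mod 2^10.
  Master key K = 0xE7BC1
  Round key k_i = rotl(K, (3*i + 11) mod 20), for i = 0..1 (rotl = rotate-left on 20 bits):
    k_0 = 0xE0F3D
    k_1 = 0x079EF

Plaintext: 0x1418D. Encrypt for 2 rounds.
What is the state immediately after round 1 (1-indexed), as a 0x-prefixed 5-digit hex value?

s_0 = plaintext = 0x1418D
s_1 = Round(s_0, k_0) = 0xB80DB
s_2 = Round(s_1, k_1) = 0x952D3

0xB80DB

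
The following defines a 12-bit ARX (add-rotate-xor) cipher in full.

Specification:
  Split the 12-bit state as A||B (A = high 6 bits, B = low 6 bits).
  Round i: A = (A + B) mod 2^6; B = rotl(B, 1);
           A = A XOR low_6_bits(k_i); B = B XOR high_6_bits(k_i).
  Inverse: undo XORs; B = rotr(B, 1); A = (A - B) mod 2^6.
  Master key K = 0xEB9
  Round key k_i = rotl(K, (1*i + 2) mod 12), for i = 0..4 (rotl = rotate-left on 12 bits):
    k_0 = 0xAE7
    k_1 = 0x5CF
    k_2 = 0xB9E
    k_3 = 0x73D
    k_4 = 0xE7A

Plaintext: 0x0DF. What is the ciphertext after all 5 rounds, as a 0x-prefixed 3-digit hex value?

s_0 = plaintext = 0x0DF
s_1 = Round(s_0, k_0) = 0x155
s_2 = Round(s_1, k_1) = 0x57D
s_3 = Round(s_2, k_2) = 0x315
s_4 = Round(s_3, k_3) = 0x736
s_5 = Round(s_4, k_4) = 0xA14

0xA14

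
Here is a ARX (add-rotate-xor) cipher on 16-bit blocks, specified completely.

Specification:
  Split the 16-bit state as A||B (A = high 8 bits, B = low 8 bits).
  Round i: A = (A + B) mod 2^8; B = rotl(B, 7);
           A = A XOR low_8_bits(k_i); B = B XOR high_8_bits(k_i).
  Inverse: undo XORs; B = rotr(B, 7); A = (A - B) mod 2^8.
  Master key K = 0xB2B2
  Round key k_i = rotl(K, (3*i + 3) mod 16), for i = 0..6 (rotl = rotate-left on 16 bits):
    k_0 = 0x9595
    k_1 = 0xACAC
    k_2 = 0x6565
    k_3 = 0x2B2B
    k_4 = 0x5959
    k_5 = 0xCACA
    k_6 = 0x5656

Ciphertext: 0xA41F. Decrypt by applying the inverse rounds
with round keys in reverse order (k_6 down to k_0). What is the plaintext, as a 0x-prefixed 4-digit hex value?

0x0D3D

s_0 = ciphertext = 0xA41F
s_1 = InvRound(s_0, k_6) = 0x6092
s_2 = InvRound(s_1, k_5) = 0xFAB0
s_3 = InvRound(s_2, k_4) = 0xD0D3
s_4 = InvRound(s_3, k_3) = 0x0AF1
s_5 = InvRound(s_4, k_2) = 0x4629
s_6 = InvRound(s_5, k_1) = 0xDF0B
s_7 = InvRound(s_6, k_0) = 0x0D3D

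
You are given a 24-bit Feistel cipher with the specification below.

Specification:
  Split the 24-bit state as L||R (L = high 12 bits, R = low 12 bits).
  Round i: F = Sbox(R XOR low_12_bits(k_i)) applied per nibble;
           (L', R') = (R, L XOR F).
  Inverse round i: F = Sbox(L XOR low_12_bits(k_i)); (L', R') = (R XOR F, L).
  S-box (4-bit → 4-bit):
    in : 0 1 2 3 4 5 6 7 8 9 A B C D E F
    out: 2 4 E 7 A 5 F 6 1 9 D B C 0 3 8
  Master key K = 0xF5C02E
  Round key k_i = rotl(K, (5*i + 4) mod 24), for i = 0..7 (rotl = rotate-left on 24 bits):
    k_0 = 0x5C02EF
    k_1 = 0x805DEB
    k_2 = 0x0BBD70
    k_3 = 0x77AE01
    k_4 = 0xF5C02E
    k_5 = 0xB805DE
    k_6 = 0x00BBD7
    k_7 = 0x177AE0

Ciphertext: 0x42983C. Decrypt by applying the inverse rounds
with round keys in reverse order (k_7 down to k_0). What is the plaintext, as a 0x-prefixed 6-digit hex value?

s_0 = ciphertext = 0x42983C
s_1 = InvRound(s_0, k_7) = 0xBF5429
s_2 = InvRound(s_1, k_6) = 0x6C7BF5
s_3 = InvRound(s_2, k_5) = 0xCBC6C7
s_4 = InvRound(s_3, k_4) = 0xA59CBC
s_5 = InvRound(s_4, k_3) = 0x6EDA59
s_6 = InvRound(s_5, k_2) = 0x1C96ED
s_7 = InvRound(s_6, k_1) = 0xA031C9
s_8 = InvRound(s_7, k_0) = 0x0F5A03

0x0F5A03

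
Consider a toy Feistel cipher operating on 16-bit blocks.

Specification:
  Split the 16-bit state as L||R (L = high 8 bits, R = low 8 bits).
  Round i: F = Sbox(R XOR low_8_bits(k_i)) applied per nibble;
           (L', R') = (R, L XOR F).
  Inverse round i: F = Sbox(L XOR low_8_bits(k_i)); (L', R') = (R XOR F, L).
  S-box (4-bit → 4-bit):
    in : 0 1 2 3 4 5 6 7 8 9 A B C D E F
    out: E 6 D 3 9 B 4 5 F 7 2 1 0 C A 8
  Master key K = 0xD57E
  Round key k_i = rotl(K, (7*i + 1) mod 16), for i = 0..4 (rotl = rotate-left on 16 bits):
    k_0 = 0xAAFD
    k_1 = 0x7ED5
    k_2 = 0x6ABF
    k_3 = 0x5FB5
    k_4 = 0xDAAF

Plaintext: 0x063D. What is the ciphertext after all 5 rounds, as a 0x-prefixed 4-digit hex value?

s_0 = plaintext = 0x063D
s_1 = Round(s_0, k_0) = 0x3D08
s_2 = Round(s_1, k_1) = 0x08F1
s_3 = Round(s_2, k_2) = 0xF192
s_4 = Round(s_3, k_3) = 0x9224
s_5 = Round(s_4, k_4) = 0x2463

0x2463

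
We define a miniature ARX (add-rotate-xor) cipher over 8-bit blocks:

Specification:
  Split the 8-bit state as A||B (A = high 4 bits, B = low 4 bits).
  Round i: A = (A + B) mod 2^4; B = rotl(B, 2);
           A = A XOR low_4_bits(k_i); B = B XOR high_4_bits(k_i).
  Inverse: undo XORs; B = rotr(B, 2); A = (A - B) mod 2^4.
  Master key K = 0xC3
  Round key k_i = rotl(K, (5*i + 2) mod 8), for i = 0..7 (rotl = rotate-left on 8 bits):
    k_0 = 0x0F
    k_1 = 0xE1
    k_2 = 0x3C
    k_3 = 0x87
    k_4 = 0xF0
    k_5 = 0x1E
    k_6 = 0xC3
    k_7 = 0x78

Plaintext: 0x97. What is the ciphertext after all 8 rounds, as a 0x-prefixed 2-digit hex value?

0xD7

s_0 = plaintext = 0x97
s_1 = Round(s_0, k_0) = 0xFD
s_2 = Round(s_1, k_1) = 0xD9
s_3 = Round(s_2, k_2) = 0xA5
s_4 = Round(s_3, k_3) = 0x8D
s_5 = Round(s_4, k_4) = 0x58
s_6 = Round(s_5, k_5) = 0x33
s_7 = Round(s_6, k_6) = 0x50
s_8 = Round(s_7, k_7) = 0xD7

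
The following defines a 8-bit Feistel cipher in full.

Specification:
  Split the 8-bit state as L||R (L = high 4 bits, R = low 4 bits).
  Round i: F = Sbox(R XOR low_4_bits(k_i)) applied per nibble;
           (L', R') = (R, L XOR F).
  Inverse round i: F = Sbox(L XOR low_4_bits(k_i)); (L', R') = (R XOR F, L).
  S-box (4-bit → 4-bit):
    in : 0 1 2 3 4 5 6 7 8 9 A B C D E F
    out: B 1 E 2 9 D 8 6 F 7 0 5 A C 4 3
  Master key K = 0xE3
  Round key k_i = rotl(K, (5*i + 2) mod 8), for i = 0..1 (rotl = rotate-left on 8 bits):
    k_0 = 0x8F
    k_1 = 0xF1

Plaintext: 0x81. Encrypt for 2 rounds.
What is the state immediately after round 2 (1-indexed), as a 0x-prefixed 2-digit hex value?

s_0 = plaintext = 0x81
s_1 = Round(s_0, k_0) = 0x1C
s_2 = Round(s_1, k_1) = 0xCD

0xCD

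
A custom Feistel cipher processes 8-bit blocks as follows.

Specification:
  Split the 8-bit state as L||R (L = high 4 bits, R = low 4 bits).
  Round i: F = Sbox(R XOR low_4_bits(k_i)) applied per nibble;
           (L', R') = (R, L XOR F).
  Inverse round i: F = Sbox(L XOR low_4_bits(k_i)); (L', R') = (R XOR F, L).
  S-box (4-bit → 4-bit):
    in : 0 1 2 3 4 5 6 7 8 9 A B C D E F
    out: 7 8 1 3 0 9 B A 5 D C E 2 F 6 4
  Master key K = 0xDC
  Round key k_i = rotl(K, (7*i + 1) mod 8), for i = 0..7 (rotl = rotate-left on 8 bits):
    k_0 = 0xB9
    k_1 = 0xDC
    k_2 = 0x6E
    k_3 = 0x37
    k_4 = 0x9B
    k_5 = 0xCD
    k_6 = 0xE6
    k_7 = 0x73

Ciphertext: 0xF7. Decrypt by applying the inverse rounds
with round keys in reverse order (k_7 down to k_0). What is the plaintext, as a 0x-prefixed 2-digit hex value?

s_0 = ciphertext = 0xF7
s_1 = InvRound(s_0, k_7) = 0x5F
s_2 = InvRound(s_1, k_6) = 0xC5
s_3 = InvRound(s_2, k_5) = 0xDC
s_4 = InvRound(s_3, k_4) = 0x7D
s_5 = InvRound(s_4, k_3) = 0xA7
s_6 = InvRound(s_5, k_2) = 0x7A
s_7 = InvRound(s_6, k_1) = 0x47
s_8 = InvRound(s_7, k_0) = 0x84

0x84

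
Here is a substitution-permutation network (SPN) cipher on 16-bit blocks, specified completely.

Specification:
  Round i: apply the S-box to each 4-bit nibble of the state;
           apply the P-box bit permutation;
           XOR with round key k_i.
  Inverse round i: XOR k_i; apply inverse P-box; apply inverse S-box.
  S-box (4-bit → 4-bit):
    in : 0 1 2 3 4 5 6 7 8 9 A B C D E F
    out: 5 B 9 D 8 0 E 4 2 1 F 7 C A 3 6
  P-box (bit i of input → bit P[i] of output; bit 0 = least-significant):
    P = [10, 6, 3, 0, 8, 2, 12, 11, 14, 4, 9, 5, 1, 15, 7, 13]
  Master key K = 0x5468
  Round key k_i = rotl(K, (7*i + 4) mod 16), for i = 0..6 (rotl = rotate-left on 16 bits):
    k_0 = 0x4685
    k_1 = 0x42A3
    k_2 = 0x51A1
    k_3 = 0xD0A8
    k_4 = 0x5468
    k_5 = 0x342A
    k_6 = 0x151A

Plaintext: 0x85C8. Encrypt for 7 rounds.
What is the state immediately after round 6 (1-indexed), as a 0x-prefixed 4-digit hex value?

0x643A

s_0 = plaintext = 0x85C8
s_1 = Round(s_0, k_0) = 0xDEC5
s_2 = Round(s_1, k_1) = 0xBAB3
s_3 = Round(s_2, k_2) = 0x861E
s_4 = Round(s_3, k_3) = 0x5FDC
s_5 = Round(s_4, k_4) = 0x5E75
s_6 = Round(s_5, k_5) = 0x643A
s_7 = Round(s_6, k_6) = 0xA8F3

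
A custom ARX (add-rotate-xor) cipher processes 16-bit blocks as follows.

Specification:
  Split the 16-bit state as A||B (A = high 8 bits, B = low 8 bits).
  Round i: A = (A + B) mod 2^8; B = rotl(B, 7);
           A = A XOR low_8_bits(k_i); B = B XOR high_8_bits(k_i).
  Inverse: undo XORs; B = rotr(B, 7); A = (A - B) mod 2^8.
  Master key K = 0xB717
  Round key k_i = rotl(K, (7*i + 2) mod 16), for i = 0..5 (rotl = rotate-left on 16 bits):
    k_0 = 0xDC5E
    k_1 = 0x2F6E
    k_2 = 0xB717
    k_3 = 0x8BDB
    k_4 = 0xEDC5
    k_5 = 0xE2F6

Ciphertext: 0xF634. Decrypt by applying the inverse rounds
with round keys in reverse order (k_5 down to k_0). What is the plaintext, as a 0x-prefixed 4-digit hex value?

0xFD08

s_0 = ciphertext = 0xF634
s_1 = InvRound(s_0, k_5) = 0x53AD
s_2 = InvRound(s_1, k_4) = 0x1680
s_3 = InvRound(s_2, k_3) = 0xB716
s_4 = InvRound(s_3, k_2) = 0x5D43
s_5 = InvRound(s_4, k_1) = 0x5BD8
s_6 = InvRound(s_5, k_0) = 0xFD08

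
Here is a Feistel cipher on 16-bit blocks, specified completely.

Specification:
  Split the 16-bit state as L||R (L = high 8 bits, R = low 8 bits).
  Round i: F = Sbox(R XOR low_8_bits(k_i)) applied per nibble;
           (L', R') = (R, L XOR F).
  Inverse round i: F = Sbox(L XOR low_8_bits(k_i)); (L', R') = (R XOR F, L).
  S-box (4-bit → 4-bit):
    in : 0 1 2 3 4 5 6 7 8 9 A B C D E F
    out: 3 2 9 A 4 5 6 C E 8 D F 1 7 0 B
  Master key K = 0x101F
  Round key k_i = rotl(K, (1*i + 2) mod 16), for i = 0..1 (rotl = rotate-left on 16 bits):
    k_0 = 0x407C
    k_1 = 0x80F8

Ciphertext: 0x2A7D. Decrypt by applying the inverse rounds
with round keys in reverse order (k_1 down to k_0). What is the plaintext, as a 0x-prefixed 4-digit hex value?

0xE404

s_0 = ciphertext = 0x2A7D
s_1 = InvRound(s_0, k_1) = 0x042A
s_2 = InvRound(s_1, k_0) = 0xE404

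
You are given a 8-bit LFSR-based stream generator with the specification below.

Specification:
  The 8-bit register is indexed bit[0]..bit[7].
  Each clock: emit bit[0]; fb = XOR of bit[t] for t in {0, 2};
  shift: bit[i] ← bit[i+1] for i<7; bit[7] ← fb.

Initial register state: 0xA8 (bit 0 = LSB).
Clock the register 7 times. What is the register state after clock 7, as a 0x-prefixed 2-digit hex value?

0x05

reg_0 = 0xA8
clock 1: out=0, reg = 0x54
clock 2: out=0, reg = 0xAA
clock 3: out=0, reg = 0x55
clock 4: out=1, reg = 0x2A
clock 5: out=0, reg = 0x15
clock 6: out=1, reg = 0x0A
clock 7: out=0, reg = 0x05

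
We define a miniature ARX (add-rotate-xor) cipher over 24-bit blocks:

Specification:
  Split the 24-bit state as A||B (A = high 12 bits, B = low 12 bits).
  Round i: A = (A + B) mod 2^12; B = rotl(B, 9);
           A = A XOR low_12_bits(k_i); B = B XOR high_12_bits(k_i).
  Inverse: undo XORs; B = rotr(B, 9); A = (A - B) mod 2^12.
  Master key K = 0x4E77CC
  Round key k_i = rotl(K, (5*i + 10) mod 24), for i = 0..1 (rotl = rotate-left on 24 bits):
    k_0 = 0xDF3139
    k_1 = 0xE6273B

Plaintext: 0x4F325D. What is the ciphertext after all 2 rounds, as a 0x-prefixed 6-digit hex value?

0x91AE95

s_0 = plaintext = 0x4F325D
s_1 = Round(s_0, k_0) = 0x6697B8
s_2 = Round(s_1, k_1) = 0x91AE95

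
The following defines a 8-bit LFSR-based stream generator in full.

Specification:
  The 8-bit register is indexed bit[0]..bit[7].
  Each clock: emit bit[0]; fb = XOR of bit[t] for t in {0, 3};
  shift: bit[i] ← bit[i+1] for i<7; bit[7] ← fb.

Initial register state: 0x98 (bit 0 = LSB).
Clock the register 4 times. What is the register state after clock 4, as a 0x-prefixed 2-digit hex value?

0xB9

reg_0 = 0x98
clock 1: out=0, reg = 0xCC
clock 2: out=0, reg = 0xE6
clock 3: out=0, reg = 0x73
clock 4: out=1, reg = 0xB9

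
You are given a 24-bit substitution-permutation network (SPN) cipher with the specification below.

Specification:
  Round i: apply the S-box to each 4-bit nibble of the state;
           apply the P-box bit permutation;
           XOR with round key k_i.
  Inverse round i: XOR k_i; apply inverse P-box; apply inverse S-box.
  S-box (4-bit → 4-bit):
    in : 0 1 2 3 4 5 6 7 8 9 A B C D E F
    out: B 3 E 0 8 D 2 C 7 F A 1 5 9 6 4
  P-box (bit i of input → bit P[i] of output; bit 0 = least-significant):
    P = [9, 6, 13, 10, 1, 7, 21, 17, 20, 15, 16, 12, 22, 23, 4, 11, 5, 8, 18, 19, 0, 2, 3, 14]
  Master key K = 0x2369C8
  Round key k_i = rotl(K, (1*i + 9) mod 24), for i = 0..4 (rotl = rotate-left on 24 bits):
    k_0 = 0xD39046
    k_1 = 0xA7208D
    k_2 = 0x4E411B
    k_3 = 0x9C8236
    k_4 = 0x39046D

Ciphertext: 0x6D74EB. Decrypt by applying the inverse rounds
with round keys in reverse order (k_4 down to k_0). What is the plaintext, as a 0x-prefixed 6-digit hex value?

s_0 = ciphertext = 0x6D74EB
s_1 = InvRound(s_0, k_4) = 0xAFBD1F
s_2 = InvRound(s_1, k_3) = 0xC14575
s_3 = InvRound(s_2, k_2) = 0xE56FDA
s_4 = InvRound(s_3, k_1) = 0x0653D0
s_5 = InvRound(s_4, k_0) = 0xAE881B

0xAE881B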